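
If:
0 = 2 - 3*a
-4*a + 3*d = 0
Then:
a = 2/3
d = 8/9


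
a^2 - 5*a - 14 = (a - 7)*(a + 2)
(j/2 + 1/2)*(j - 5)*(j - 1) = j^3/2 - 5*j^2/2 - j/2 + 5/2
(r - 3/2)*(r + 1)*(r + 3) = r^3 + 5*r^2/2 - 3*r - 9/2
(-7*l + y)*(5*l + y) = -35*l^2 - 2*l*y + y^2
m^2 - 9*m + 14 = (m - 7)*(m - 2)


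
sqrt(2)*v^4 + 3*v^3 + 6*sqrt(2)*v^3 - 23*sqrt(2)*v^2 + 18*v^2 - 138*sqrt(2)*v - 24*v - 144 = (v + 6)*(v - 3*sqrt(2))*(v + 4*sqrt(2))*(sqrt(2)*v + 1)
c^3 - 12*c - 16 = (c - 4)*(c + 2)^2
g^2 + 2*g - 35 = (g - 5)*(g + 7)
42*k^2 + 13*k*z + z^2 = (6*k + z)*(7*k + z)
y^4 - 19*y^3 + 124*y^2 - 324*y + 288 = (y - 8)*(y - 6)*(y - 3)*(y - 2)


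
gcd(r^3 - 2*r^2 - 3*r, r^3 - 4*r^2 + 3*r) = r^2 - 3*r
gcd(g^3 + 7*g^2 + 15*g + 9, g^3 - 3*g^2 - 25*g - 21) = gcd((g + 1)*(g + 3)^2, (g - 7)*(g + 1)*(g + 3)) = g^2 + 4*g + 3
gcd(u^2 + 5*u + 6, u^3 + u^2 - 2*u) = u + 2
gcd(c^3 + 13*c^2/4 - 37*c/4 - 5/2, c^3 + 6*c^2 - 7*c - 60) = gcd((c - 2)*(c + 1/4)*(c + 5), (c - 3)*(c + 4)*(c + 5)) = c + 5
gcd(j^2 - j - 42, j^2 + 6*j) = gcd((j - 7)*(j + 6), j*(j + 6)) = j + 6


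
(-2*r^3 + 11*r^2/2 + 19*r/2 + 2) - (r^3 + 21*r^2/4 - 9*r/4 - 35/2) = -3*r^3 + r^2/4 + 47*r/4 + 39/2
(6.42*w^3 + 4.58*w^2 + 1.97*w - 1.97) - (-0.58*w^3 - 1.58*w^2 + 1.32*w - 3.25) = 7.0*w^3 + 6.16*w^2 + 0.65*w + 1.28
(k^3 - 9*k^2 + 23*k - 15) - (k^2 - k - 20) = k^3 - 10*k^2 + 24*k + 5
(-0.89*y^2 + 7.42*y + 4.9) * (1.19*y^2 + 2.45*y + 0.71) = -1.0591*y^4 + 6.6493*y^3 + 23.3781*y^2 + 17.2732*y + 3.479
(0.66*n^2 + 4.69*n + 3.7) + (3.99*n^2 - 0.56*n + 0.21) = 4.65*n^2 + 4.13*n + 3.91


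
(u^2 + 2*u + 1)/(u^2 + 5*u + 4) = (u + 1)/(u + 4)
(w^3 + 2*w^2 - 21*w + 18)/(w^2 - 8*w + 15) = (w^2 + 5*w - 6)/(w - 5)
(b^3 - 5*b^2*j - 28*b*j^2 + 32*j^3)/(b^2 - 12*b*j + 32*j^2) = (b^2 + 3*b*j - 4*j^2)/(b - 4*j)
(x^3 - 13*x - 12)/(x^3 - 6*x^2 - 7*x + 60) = (x + 1)/(x - 5)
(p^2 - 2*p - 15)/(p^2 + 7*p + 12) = (p - 5)/(p + 4)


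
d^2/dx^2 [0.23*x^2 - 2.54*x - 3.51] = 0.460000000000000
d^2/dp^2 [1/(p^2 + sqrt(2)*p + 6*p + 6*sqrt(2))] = 2*(-p^2 - 6*p - sqrt(2)*p + (2*p + sqrt(2) + 6)^2 - 6*sqrt(2))/(p^2 + sqrt(2)*p + 6*p + 6*sqrt(2))^3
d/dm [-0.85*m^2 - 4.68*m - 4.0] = -1.7*m - 4.68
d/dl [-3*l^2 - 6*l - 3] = -6*l - 6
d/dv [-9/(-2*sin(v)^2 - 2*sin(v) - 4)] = -9*(2*sin(v) + 1)*cos(v)/(2*(sin(v)^2 + sin(v) + 2)^2)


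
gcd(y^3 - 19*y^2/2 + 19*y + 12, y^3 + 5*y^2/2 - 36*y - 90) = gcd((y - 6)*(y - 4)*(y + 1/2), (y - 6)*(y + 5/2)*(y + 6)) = y - 6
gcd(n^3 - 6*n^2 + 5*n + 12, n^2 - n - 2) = n + 1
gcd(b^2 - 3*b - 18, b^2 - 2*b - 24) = b - 6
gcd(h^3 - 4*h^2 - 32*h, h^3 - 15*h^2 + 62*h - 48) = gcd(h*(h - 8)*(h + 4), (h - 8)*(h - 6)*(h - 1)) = h - 8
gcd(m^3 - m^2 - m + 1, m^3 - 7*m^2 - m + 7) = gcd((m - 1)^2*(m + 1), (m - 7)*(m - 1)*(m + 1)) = m^2 - 1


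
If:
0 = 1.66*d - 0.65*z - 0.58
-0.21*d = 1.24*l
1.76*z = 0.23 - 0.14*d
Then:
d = 0.39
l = -0.07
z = 0.10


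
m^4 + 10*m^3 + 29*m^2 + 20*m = m*(m + 1)*(m + 4)*(m + 5)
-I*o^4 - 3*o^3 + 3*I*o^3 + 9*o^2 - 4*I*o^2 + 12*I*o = o*(o - 3)*(o - 4*I)*(-I*o + 1)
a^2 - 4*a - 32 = (a - 8)*(a + 4)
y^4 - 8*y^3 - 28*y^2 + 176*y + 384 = (y - 8)*(y - 6)*(y + 2)*(y + 4)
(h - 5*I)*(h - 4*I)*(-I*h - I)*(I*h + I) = h^4 + 2*h^3 - 9*I*h^3 - 19*h^2 - 18*I*h^2 - 40*h - 9*I*h - 20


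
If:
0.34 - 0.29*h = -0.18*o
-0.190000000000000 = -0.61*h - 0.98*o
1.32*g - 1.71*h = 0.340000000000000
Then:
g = 1.47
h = 0.93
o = -0.39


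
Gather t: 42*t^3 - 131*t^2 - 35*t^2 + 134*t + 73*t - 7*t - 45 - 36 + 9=42*t^3 - 166*t^2 + 200*t - 72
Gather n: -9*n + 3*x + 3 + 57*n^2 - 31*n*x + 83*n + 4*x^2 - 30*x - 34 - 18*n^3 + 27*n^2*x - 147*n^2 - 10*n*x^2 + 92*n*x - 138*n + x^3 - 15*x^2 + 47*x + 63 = -18*n^3 + n^2*(27*x - 90) + n*(-10*x^2 + 61*x - 64) + x^3 - 11*x^2 + 20*x + 32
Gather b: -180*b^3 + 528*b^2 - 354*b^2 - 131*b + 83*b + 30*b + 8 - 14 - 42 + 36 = -180*b^3 + 174*b^2 - 18*b - 12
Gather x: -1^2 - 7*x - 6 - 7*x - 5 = -14*x - 12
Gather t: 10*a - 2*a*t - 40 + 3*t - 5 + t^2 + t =10*a + t^2 + t*(4 - 2*a) - 45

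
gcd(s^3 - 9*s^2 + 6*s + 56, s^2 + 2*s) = s + 2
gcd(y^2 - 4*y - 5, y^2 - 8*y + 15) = y - 5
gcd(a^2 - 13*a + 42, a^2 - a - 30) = a - 6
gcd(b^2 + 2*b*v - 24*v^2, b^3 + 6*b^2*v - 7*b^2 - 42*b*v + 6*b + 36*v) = b + 6*v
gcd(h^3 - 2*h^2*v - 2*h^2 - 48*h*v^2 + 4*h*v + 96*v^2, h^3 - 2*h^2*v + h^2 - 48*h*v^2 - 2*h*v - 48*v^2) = -h^2 + 2*h*v + 48*v^2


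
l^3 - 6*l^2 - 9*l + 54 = (l - 6)*(l - 3)*(l + 3)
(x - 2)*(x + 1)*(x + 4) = x^3 + 3*x^2 - 6*x - 8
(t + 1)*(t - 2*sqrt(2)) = t^2 - 2*sqrt(2)*t + t - 2*sqrt(2)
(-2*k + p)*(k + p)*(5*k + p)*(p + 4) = -10*k^3*p - 40*k^3 - 7*k^2*p^2 - 28*k^2*p + 4*k*p^3 + 16*k*p^2 + p^4 + 4*p^3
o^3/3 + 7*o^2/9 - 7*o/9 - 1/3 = (o/3 + 1)*(o - 1)*(o + 1/3)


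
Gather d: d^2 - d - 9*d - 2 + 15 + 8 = d^2 - 10*d + 21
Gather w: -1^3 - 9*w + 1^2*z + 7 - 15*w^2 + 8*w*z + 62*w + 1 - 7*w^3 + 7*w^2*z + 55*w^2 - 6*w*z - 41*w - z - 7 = -7*w^3 + w^2*(7*z + 40) + w*(2*z + 12)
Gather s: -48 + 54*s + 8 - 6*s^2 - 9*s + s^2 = -5*s^2 + 45*s - 40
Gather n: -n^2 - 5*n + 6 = -n^2 - 5*n + 6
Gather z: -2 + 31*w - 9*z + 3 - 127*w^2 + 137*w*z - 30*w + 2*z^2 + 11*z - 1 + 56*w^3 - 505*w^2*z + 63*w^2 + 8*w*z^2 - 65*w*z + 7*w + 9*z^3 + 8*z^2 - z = 56*w^3 - 64*w^2 + 8*w + 9*z^3 + z^2*(8*w + 10) + z*(-505*w^2 + 72*w + 1)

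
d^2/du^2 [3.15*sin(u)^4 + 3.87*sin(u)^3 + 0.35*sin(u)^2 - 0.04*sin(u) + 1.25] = -50.4*sin(u)^4 - 34.83*sin(u)^3 + 36.4*sin(u)^2 + 23.26*sin(u) + 0.7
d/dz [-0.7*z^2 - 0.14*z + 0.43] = -1.4*z - 0.14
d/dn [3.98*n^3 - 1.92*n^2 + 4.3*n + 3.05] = 11.94*n^2 - 3.84*n + 4.3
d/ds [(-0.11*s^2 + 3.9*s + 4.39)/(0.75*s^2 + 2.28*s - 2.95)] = (-3.1758*s^2 - 5.936*s - 21.5142)/(0.5625*s^4 + 3.42*s^3 + 0.773399999999999*s^2 - 13.452*s + 8.7025)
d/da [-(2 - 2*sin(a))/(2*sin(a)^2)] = (2 - sin(a))*cos(a)/sin(a)^3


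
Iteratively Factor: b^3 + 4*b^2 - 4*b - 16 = (b + 4)*(b^2 - 4) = (b + 2)*(b + 4)*(b - 2)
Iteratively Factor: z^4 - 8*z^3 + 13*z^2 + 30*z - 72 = (z - 3)*(z^3 - 5*z^2 - 2*z + 24) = (z - 4)*(z - 3)*(z^2 - z - 6) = (z - 4)*(z - 3)*(z + 2)*(z - 3)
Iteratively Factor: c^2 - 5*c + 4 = (c - 1)*(c - 4)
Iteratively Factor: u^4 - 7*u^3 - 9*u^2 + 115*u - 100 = (u - 5)*(u^3 - 2*u^2 - 19*u + 20) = (u - 5)*(u - 1)*(u^2 - u - 20) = (u - 5)^2*(u - 1)*(u + 4)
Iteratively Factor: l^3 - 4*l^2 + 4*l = (l - 2)*(l^2 - 2*l) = l*(l - 2)*(l - 2)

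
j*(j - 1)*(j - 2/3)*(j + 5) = j^4 + 10*j^3/3 - 23*j^2/3 + 10*j/3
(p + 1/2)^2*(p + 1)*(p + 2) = p^4 + 4*p^3 + 21*p^2/4 + 11*p/4 + 1/2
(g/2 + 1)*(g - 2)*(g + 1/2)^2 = g^4/2 + g^3/2 - 15*g^2/8 - 2*g - 1/2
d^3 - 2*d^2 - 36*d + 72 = (d - 6)*(d - 2)*(d + 6)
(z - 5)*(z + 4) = z^2 - z - 20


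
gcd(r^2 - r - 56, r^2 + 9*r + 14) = r + 7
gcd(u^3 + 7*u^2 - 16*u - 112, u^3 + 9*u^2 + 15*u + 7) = u + 7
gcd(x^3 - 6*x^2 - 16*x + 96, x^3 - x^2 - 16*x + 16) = x^2 - 16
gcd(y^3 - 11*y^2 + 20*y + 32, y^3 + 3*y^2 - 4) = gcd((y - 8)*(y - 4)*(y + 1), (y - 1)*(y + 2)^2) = 1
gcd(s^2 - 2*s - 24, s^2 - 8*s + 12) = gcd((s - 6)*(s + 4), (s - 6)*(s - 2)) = s - 6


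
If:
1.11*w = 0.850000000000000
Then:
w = 0.77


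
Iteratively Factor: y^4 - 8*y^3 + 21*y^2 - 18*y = (y)*(y^3 - 8*y^2 + 21*y - 18) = y*(y - 3)*(y^2 - 5*y + 6) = y*(y - 3)^2*(y - 2)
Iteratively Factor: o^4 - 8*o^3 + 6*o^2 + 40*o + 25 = (o - 5)*(o^3 - 3*o^2 - 9*o - 5) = (o - 5)*(o + 1)*(o^2 - 4*o - 5) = (o - 5)^2*(o + 1)*(o + 1)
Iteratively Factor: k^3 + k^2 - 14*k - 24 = (k - 4)*(k^2 + 5*k + 6) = (k - 4)*(k + 2)*(k + 3)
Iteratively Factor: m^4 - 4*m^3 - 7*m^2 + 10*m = (m - 5)*(m^3 + m^2 - 2*m) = m*(m - 5)*(m^2 + m - 2) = m*(m - 5)*(m + 2)*(m - 1)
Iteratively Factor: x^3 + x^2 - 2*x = (x)*(x^2 + x - 2) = x*(x - 1)*(x + 2)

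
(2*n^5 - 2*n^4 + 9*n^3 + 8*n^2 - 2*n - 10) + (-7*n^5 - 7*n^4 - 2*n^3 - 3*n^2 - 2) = -5*n^5 - 9*n^4 + 7*n^3 + 5*n^2 - 2*n - 12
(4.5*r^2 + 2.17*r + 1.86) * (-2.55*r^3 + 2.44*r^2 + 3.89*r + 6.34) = -11.475*r^5 + 5.4465*r^4 + 18.0568*r^3 + 41.5097*r^2 + 20.9932*r + 11.7924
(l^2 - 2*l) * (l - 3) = l^3 - 5*l^2 + 6*l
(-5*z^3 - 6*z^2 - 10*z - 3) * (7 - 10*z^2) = 50*z^5 + 60*z^4 + 65*z^3 - 12*z^2 - 70*z - 21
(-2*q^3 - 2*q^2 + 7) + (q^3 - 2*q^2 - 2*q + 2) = -q^3 - 4*q^2 - 2*q + 9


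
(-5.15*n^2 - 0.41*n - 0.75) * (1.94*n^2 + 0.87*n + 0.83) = -9.991*n^4 - 5.2759*n^3 - 6.0862*n^2 - 0.9928*n - 0.6225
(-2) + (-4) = -6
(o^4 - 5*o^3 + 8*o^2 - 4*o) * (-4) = -4*o^4 + 20*o^3 - 32*o^2 + 16*o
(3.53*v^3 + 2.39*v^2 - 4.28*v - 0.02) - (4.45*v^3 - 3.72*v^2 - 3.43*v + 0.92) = -0.92*v^3 + 6.11*v^2 - 0.85*v - 0.94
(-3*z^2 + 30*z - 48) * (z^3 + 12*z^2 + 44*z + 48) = -3*z^5 - 6*z^4 + 180*z^3 + 600*z^2 - 672*z - 2304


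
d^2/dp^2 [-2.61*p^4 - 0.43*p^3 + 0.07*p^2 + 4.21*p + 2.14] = -31.32*p^2 - 2.58*p + 0.14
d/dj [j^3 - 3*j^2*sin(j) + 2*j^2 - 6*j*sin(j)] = -3*j^2*cos(j) + 3*j^2 - 6*sqrt(2)*j*sin(j + pi/4) + 4*j - 6*sin(j)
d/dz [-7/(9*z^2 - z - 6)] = 7*(18*z - 1)/(-9*z^2 + z + 6)^2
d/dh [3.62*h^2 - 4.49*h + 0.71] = 7.24*h - 4.49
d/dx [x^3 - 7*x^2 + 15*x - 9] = 3*x^2 - 14*x + 15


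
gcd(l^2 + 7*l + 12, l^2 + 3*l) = l + 3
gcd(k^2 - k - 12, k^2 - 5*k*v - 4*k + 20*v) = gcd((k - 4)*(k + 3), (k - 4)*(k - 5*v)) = k - 4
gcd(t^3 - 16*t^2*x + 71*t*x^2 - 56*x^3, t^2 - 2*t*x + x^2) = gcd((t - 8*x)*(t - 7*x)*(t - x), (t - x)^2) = -t + x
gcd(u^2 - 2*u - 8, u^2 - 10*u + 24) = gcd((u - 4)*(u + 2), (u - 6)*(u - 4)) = u - 4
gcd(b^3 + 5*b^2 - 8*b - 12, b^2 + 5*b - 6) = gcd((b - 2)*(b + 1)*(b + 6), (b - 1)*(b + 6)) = b + 6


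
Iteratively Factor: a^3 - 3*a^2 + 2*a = (a - 2)*(a^2 - a) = a*(a - 2)*(a - 1)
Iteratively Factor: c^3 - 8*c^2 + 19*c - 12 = (c - 1)*(c^2 - 7*c + 12) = (c - 4)*(c - 1)*(c - 3)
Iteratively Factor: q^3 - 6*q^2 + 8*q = (q - 4)*(q^2 - 2*q) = q*(q - 4)*(q - 2)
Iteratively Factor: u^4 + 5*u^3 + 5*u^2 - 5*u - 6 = (u - 1)*(u^3 + 6*u^2 + 11*u + 6) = (u - 1)*(u + 1)*(u^2 + 5*u + 6) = (u - 1)*(u + 1)*(u + 3)*(u + 2)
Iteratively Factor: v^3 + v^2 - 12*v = (v + 4)*(v^2 - 3*v) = v*(v + 4)*(v - 3)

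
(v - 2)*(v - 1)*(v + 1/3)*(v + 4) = v^4 + 4*v^3/3 - 29*v^2/3 + 14*v/3 + 8/3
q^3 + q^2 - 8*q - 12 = (q - 3)*(q + 2)^2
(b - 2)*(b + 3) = b^2 + b - 6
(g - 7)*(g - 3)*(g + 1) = g^3 - 9*g^2 + 11*g + 21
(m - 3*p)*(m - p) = m^2 - 4*m*p + 3*p^2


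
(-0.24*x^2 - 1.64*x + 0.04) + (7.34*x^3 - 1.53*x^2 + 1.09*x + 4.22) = 7.34*x^3 - 1.77*x^2 - 0.55*x + 4.26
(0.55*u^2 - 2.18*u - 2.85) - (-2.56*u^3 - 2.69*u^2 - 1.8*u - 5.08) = 2.56*u^3 + 3.24*u^2 - 0.38*u + 2.23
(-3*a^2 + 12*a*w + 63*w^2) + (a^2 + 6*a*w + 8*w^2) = -2*a^2 + 18*a*w + 71*w^2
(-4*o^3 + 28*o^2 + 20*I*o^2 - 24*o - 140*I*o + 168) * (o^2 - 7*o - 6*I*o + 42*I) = -4*o^5 + 56*o^4 + 44*I*o^4 - 100*o^3 - 616*I*o^3 - 1344*o^2 + 2300*I*o^2 + 4704*o - 2016*I*o + 7056*I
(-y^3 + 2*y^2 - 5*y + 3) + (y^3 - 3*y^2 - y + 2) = -y^2 - 6*y + 5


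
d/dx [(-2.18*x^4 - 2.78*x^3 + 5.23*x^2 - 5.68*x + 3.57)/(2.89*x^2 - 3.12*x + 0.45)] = (-12.6004*x^5 + 12.3706*x^4 + 13.4232*x^3 - 3.65540000000001*x^2 - 15.9276*x + 8.5824)/(8.3521*x^4 - 18.0336*x^3 + 12.3354*x^2 - 2.808*x + 0.2025)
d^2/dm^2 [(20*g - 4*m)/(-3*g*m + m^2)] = 8*(m*(-8*g + 3*m)*(3*g - m) - (3*g - 2*m)^2*(5*g - m))/(m^3*(3*g - m)^3)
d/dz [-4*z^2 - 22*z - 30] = -8*z - 22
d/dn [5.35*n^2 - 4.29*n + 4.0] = 10.7*n - 4.29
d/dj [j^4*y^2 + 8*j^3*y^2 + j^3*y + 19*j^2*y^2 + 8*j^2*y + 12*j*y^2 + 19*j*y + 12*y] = y*(4*j^3*y + 24*j^2*y + 3*j^2 + 38*j*y + 16*j + 12*y + 19)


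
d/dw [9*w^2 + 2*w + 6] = 18*w + 2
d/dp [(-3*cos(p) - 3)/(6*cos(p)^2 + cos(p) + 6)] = 3*(6*sin(p)^2 - 12*cos(p) - 1)*sin(p)/(6*cos(p)^2 + cos(p) + 6)^2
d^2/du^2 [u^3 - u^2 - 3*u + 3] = 6*u - 2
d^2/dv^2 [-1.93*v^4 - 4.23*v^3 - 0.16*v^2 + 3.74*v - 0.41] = -23.16*v^2 - 25.38*v - 0.32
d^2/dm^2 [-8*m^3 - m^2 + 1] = -48*m - 2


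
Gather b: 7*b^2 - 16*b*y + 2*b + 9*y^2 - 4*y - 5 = 7*b^2 + b*(2 - 16*y) + 9*y^2 - 4*y - 5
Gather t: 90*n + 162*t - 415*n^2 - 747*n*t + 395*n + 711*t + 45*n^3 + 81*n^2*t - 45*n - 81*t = 45*n^3 - 415*n^2 + 440*n + t*(81*n^2 - 747*n + 792)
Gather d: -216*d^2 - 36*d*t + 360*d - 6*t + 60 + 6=-216*d^2 + d*(360 - 36*t) - 6*t + 66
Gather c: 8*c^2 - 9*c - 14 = 8*c^2 - 9*c - 14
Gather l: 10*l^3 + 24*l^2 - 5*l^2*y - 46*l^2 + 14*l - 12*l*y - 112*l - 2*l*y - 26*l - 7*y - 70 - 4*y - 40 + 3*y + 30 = 10*l^3 + l^2*(-5*y - 22) + l*(-14*y - 124) - 8*y - 80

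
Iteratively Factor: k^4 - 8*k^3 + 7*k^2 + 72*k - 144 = (k - 3)*(k^3 - 5*k^2 - 8*k + 48) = (k - 4)*(k - 3)*(k^2 - k - 12) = (k - 4)^2*(k - 3)*(k + 3)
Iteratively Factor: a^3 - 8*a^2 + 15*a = (a)*(a^2 - 8*a + 15) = a*(a - 3)*(a - 5)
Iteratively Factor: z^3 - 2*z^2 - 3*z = (z + 1)*(z^2 - 3*z) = (z - 3)*(z + 1)*(z)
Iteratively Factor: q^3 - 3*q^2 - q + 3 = (q + 1)*(q^2 - 4*q + 3) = (q - 3)*(q + 1)*(q - 1)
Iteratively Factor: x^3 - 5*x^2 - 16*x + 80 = (x + 4)*(x^2 - 9*x + 20) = (x - 4)*(x + 4)*(x - 5)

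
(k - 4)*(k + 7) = k^2 + 3*k - 28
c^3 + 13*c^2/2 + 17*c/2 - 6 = (c - 1/2)*(c + 3)*(c + 4)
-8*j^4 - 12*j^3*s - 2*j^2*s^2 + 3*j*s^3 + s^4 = (-2*j + s)*(j + s)*(2*j + s)^2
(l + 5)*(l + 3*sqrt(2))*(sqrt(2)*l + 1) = sqrt(2)*l^3 + 7*l^2 + 5*sqrt(2)*l^2 + 3*sqrt(2)*l + 35*l + 15*sqrt(2)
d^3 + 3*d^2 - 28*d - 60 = (d - 5)*(d + 2)*(d + 6)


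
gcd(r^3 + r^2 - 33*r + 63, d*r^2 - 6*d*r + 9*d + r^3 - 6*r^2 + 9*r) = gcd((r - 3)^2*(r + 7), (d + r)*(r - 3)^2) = r^2 - 6*r + 9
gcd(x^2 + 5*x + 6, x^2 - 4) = x + 2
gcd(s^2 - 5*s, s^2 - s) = s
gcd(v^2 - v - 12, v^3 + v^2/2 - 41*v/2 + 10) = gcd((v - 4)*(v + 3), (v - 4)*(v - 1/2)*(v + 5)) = v - 4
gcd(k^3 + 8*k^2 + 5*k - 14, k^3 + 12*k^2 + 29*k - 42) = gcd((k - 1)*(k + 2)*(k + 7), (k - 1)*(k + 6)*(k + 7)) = k^2 + 6*k - 7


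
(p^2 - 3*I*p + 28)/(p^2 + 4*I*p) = (p - 7*I)/p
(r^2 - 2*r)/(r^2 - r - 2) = r/(r + 1)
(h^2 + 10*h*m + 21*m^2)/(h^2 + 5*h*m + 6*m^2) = (h + 7*m)/(h + 2*m)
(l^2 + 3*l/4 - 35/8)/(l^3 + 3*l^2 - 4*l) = (8*l^2 + 6*l - 35)/(8*l*(l^2 + 3*l - 4))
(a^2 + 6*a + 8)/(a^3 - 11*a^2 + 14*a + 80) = (a + 4)/(a^2 - 13*a + 40)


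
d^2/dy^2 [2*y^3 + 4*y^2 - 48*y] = 12*y + 8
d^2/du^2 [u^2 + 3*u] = 2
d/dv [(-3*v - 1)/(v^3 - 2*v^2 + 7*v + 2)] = (6*v^3 - 3*v^2 - 4*v + 1)/(v^6 - 4*v^5 + 18*v^4 - 24*v^3 + 41*v^2 + 28*v + 4)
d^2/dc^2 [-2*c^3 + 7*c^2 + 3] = 14 - 12*c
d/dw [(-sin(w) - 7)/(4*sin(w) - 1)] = 29*cos(w)/(4*sin(w) - 1)^2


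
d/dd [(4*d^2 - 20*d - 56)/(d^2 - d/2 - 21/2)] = 8*(9*d^2 + 14*d + 91)/(4*d^4 - 4*d^3 - 83*d^2 + 42*d + 441)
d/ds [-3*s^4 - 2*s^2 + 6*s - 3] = -12*s^3 - 4*s + 6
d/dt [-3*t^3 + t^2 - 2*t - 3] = -9*t^2 + 2*t - 2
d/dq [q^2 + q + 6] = 2*q + 1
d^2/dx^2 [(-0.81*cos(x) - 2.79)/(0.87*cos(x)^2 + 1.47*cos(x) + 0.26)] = (2.33308400411393*(1 - cos(x)^2)^2 + 0.193006315395797*cos(x)^5 + 2.63775297707588*cos(x)^3 + 1.6831677277325*cos(x)^2 - 6.71206725089036*cos(x) - 5.53673214391963)/(0.591836734693878*cos(x)^2 + 1.0*cos(x) + 0.17687074829932)^3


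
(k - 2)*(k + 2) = k^2 - 4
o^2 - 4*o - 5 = (o - 5)*(o + 1)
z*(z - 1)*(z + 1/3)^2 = z^4 - z^3/3 - 5*z^2/9 - z/9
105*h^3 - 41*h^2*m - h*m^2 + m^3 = (-5*h + m)*(-3*h + m)*(7*h + m)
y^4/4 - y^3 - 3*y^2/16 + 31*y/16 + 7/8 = (y/4 + 1/4)*(y - 7/2)*(y - 2)*(y + 1/2)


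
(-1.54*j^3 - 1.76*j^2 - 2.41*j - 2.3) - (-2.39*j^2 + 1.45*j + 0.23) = -1.54*j^3 + 0.63*j^2 - 3.86*j - 2.53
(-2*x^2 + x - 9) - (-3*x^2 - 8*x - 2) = x^2 + 9*x - 7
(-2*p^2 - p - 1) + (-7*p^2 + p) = -9*p^2 - 1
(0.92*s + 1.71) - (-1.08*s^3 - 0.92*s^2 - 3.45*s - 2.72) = 1.08*s^3 + 0.92*s^2 + 4.37*s + 4.43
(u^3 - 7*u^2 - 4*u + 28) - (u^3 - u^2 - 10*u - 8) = -6*u^2 + 6*u + 36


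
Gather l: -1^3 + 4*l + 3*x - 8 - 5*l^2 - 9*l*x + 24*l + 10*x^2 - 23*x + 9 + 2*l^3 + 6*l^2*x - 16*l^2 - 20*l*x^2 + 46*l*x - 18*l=2*l^3 + l^2*(6*x - 21) + l*(-20*x^2 + 37*x + 10) + 10*x^2 - 20*x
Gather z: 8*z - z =7*z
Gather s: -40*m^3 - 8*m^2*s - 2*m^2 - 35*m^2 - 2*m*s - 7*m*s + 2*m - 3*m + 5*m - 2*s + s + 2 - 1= -40*m^3 - 37*m^2 + 4*m + s*(-8*m^2 - 9*m - 1) + 1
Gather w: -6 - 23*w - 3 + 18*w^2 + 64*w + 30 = 18*w^2 + 41*w + 21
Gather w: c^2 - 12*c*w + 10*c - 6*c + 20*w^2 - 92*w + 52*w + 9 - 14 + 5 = c^2 + 4*c + 20*w^2 + w*(-12*c - 40)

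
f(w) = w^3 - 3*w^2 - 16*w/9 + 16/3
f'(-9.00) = 295.22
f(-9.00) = -950.67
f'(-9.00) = 295.22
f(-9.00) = -950.67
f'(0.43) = -3.80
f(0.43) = 4.09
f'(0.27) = -3.18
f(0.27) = 4.65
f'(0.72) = -4.54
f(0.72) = 2.87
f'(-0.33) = 0.53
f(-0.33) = 5.56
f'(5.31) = 50.95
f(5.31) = 61.03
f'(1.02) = -4.78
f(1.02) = 1.46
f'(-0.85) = 5.49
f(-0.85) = 4.06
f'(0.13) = -2.51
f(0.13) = 5.05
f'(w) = 3*w^2 - 6*w - 16/9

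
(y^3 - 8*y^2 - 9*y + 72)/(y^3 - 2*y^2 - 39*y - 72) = (y - 3)/(y + 3)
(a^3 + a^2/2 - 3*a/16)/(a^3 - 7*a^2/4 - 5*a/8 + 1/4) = a*(4*a + 3)/(2*(2*a^2 - 3*a - 2))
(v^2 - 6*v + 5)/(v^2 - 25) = (v - 1)/(v + 5)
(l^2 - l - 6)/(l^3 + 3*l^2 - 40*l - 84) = (l - 3)/(l^2 + l - 42)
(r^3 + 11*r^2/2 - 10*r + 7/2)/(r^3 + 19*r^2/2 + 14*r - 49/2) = (2*r - 1)/(2*r + 7)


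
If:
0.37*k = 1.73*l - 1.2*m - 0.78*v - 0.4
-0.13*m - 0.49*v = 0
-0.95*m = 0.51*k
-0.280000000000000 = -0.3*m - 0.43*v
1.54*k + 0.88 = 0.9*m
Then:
No Solution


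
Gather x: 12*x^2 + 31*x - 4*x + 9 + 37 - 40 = 12*x^2 + 27*x + 6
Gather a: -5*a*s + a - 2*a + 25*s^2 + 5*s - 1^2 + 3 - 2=a*(-5*s - 1) + 25*s^2 + 5*s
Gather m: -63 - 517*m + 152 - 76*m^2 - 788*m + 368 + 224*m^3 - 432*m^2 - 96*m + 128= 224*m^3 - 508*m^2 - 1401*m + 585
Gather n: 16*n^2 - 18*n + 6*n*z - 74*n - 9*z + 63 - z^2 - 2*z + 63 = 16*n^2 + n*(6*z - 92) - z^2 - 11*z + 126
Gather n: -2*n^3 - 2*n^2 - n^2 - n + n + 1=-2*n^3 - 3*n^2 + 1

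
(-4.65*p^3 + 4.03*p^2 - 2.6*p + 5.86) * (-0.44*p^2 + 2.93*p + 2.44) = 2.046*p^5 - 15.3977*p^4 + 1.6059*p^3 - 0.363200000000001*p^2 + 10.8258*p + 14.2984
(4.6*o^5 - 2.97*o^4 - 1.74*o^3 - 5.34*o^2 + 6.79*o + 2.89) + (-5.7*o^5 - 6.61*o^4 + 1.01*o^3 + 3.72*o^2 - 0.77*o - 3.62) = -1.1*o^5 - 9.58*o^4 - 0.73*o^3 - 1.62*o^2 + 6.02*o - 0.73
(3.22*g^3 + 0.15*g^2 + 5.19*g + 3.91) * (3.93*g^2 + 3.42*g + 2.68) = 12.6546*g^5 + 11.6019*g^4 + 29.5393*g^3 + 33.5181*g^2 + 27.2814*g + 10.4788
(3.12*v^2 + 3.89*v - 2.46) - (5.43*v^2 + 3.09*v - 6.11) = -2.31*v^2 + 0.8*v + 3.65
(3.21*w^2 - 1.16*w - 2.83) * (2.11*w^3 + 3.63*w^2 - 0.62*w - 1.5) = 6.7731*w^5 + 9.2047*w^4 - 12.1723*w^3 - 14.3687*w^2 + 3.4946*w + 4.245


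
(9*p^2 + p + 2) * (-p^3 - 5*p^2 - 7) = -9*p^5 - 46*p^4 - 7*p^3 - 73*p^2 - 7*p - 14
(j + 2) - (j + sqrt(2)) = 2 - sqrt(2)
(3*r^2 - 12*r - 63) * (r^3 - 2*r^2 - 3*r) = 3*r^5 - 18*r^4 - 48*r^3 + 162*r^2 + 189*r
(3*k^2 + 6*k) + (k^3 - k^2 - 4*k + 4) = k^3 + 2*k^2 + 2*k + 4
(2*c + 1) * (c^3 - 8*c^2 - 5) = 2*c^4 - 15*c^3 - 8*c^2 - 10*c - 5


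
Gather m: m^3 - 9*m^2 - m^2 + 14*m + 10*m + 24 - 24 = m^3 - 10*m^2 + 24*m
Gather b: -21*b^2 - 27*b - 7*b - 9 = -21*b^2 - 34*b - 9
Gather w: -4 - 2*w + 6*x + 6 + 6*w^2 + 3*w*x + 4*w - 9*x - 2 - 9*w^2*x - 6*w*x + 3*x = w^2*(6 - 9*x) + w*(2 - 3*x)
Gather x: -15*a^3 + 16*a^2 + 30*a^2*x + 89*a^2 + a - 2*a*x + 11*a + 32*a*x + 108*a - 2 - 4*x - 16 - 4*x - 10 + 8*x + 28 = -15*a^3 + 105*a^2 + 120*a + x*(30*a^2 + 30*a)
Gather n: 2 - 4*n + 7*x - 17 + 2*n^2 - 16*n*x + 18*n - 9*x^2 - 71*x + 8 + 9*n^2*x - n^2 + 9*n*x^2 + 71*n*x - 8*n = n^2*(9*x + 1) + n*(9*x^2 + 55*x + 6) - 9*x^2 - 64*x - 7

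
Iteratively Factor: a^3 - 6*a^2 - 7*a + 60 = (a - 4)*(a^2 - 2*a - 15) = (a - 5)*(a - 4)*(a + 3)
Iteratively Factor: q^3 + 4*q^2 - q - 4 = (q - 1)*(q^2 + 5*q + 4) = (q - 1)*(q + 4)*(q + 1)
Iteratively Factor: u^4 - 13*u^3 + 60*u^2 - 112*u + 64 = (u - 1)*(u^3 - 12*u^2 + 48*u - 64) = (u - 4)*(u - 1)*(u^2 - 8*u + 16) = (u - 4)^2*(u - 1)*(u - 4)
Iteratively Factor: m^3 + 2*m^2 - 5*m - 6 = (m + 1)*(m^2 + m - 6) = (m - 2)*(m + 1)*(m + 3)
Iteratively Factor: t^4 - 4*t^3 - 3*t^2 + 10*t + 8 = (t - 2)*(t^3 - 2*t^2 - 7*t - 4) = (t - 4)*(t - 2)*(t^2 + 2*t + 1) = (t - 4)*(t - 2)*(t + 1)*(t + 1)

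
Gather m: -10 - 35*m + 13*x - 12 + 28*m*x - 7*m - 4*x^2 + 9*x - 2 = m*(28*x - 42) - 4*x^2 + 22*x - 24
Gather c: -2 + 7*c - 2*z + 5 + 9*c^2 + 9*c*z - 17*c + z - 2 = 9*c^2 + c*(9*z - 10) - z + 1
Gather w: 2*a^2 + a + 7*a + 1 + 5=2*a^2 + 8*a + 6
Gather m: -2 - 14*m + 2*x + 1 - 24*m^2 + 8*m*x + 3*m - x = -24*m^2 + m*(8*x - 11) + x - 1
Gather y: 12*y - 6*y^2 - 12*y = -6*y^2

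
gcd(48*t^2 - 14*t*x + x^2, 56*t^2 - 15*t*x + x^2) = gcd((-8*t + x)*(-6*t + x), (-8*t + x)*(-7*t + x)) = -8*t + x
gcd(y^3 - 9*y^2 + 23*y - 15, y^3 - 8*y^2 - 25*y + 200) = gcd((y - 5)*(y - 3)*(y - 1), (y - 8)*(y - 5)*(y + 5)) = y - 5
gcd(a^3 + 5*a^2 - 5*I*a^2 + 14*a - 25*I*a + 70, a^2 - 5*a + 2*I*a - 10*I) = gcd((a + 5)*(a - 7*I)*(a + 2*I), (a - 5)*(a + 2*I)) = a + 2*I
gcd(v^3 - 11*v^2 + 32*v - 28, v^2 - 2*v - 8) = 1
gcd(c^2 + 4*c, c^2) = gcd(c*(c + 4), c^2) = c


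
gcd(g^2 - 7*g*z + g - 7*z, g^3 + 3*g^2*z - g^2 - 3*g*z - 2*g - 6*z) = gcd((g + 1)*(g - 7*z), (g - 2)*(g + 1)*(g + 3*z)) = g + 1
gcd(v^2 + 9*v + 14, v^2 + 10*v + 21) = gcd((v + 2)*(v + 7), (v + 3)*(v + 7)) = v + 7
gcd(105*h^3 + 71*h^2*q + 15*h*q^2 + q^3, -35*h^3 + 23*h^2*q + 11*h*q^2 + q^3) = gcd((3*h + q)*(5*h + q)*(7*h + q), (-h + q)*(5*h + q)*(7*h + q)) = 35*h^2 + 12*h*q + q^2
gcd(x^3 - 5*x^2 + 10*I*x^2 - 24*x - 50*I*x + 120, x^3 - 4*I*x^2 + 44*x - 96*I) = x + 6*I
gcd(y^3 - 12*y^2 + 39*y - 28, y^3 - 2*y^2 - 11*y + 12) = y^2 - 5*y + 4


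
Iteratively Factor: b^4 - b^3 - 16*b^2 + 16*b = (b)*(b^3 - b^2 - 16*b + 16) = b*(b - 4)*(b^2 + 3*b - 4) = b*(b - 4)*(b - 1)*(b + 4)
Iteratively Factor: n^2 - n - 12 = (n + 3)*(n - 4)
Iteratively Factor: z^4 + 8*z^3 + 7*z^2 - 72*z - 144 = (z + 4)*(z^3 + 4*z^2 - 9*z - 36) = (z + 4)^2*(z^2 - 9) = (z + 3)*(z + 4)^2*(z - 3)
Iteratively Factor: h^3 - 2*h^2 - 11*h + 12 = (h + 3)*(h^2 - 5*h + 4) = (h - 4)*(h + 3)*(h - 1)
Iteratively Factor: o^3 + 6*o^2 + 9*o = (o)*(o^2 + 6*o + 9) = o*(o + 3)*(o + 3)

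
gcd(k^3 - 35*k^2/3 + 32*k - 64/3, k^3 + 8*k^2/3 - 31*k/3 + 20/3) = k - 1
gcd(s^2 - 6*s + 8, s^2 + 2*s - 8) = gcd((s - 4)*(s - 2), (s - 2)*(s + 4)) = s - 2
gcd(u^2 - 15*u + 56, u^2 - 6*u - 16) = u - 8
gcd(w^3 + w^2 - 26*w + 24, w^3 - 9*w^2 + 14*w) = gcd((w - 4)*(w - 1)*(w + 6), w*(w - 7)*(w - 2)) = 1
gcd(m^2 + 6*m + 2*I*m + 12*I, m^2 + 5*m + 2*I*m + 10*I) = m + 2*I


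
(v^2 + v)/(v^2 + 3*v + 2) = v/(v + 2)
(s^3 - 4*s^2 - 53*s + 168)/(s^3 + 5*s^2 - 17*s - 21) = (s - 8)/(s + 1)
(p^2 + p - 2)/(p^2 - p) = (p + 2)/p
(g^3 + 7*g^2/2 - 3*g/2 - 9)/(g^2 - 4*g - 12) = (2*g^2 + 3*g - 9)/(2*(g - 6))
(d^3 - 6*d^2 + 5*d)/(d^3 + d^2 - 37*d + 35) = d/(d + 7)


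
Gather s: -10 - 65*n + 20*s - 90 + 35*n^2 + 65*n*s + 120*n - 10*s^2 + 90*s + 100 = 35*n^2 + 55*n - 10*s^2 + s*(65*n + 110)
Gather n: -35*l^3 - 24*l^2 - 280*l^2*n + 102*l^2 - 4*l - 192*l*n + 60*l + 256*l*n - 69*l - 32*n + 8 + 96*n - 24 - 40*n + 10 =-35*l^3 + 78*l^2 - 13*l + n*(-280*l^2 + 64*l + 24) - 6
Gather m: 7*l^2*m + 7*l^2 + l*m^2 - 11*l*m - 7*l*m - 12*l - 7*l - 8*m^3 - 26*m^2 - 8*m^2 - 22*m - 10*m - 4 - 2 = 7*l^2 - 19*l - 8*m^3 + m^2*(l - 34) + m*(7*l^2 - 18*l - 32) - 6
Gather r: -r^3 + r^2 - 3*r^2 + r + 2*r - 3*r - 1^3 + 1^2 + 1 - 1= -r^3 - 2*r^2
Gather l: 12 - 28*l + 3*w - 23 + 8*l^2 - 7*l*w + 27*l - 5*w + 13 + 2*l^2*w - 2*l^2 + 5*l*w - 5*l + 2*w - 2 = l^2*(2*w + 6) + l*(-2*w - 6)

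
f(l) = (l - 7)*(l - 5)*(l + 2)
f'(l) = (l - 7)*(l - 5) + (l - 7)*(l + 2) + (l - 5)*(l + 2) = 3*l^2 - 20*l + 11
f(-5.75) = -513.98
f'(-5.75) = 225.19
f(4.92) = 1.15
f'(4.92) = -14.78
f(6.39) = -7.11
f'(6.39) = 5.70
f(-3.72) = -160.78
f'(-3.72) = 126.92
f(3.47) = 29.54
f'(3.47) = -22.28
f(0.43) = 72.96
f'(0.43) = 2.95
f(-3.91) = -185.67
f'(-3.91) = 135.06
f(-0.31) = 65.60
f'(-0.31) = 17.49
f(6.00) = -8.00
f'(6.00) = -1.00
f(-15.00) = -5720.00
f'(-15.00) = 986.00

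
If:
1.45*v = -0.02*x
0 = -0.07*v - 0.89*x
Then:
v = 0.00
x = 0.00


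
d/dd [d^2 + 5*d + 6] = 2*d + 5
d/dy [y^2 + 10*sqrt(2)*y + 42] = 2*y + 10*sqrt(2)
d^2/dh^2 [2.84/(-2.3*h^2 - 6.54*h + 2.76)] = (30.0472*h^2 + 85.43856*h - 2.84*(4.6*h + 6.54)*(9.2*h + 13.08) - 36.05664)/(2.3*h^2 + 6.54*h - 2.76)^3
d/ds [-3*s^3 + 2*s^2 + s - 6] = -9*s^2 + 4*s + 1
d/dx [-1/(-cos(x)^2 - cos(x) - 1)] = (2*cos(x) + 1)*sin(x)/(cos(x)^2 + cos(x) + 1)^2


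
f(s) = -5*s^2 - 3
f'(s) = -10*s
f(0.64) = -5.05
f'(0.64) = -6.40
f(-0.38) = -3.72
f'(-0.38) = 3.80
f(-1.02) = -8.20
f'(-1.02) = 10.20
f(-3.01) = -48.30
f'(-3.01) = 30.10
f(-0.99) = -7.90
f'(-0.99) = 9.90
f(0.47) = -4.10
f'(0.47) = -4.70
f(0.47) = -4.10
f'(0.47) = -4.70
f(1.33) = -11.84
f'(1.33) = -13.30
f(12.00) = -723.00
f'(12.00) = -120.00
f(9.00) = -408.00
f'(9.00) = -90.00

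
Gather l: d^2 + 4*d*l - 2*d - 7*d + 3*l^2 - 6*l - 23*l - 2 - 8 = d^2 - 9*d + 3*l^2 + l*(4*d - 29) - 10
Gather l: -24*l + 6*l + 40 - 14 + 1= 27 - 18*l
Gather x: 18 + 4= 22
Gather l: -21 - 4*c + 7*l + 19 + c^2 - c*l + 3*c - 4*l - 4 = c^2 - c + l*(3 - c) - 6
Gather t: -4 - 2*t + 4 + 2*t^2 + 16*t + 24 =2*t^2 + 14*t + 24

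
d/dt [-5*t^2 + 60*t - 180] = 60 - 10*t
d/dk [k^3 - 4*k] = 3*k^2 - 4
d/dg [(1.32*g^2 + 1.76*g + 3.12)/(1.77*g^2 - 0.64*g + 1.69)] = (-3.96*g^2 - 6.5832*g + 4.9712)/(3.1329*g^4 - 2.2656*g^3 + 6.3922*g^2 - 2.1632*g + 2.8561)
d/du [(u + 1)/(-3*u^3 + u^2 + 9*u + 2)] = (-3*u^3 + u^2 + 9*u - (u + 1)*(-9*u^2 + 2*u + 9) + 2)/(-3*u^3 + u^2 + 9*u + 2)^2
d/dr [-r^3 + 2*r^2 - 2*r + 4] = -3*r^2 + 4*r - 2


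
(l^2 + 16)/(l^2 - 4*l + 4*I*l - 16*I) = (l - 4*I)/(l - 4)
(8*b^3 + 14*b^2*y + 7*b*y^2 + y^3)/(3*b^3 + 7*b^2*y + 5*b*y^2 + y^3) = (8*b^2 + 6*b*y + y^2)/(3*b^2 + 4*b*y + y^2)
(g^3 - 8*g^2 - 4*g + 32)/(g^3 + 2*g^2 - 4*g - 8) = (g - 8)/(g + 2)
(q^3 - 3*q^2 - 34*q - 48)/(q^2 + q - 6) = (q^2 - 6*q - 16)/(q - 2)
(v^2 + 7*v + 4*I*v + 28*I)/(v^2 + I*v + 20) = (v^2 + v*(7 + 4*I) + 28*I)/(v^2 + I*v + 20)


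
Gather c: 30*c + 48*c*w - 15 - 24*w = c*(48*w + 30) - 24*w - 15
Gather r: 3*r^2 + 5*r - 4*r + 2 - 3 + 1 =3*r^2 + r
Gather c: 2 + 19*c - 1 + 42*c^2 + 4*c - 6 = 42*c^2 + 23*c - 5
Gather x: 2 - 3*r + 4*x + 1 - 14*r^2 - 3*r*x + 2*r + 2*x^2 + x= -14*r^2 - r + 2*x^2 + x*(5 - 3*r) + 3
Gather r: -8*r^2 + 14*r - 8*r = -8*r^2 + 6*r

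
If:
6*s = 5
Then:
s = 5/6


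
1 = 1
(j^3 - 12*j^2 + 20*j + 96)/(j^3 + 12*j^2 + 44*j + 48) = (j^2 - 14*j + 48)/(j^2 + 10*j + 24)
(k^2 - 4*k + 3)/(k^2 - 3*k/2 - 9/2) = 2*(k - 1)/(2*k + 3)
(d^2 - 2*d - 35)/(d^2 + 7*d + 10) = (d - 7)/(d + 2)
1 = 1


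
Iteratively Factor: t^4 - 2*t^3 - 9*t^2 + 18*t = (t - 3)*(t^3 + t^2 - 6*t) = (t - 3)*(t + 3)*(t^2 - 2*t) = t*(t - 3)*(t + 3)*(t - 2)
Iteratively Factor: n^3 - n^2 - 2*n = (n)*(n^2 - n - 2) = n*(n + 1)*(n - 2)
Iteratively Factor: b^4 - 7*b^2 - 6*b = (b)*(b^3 - 7*b - 6) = b*(b + 1)*(b^2 - b - 6) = b*(b + 1)*(b + 2)*(b - 3)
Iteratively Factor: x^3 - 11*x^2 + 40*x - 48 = (x - 4)*(x^2 - 7*x + 12) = (x - 4)*(x - 3)*(x - 4)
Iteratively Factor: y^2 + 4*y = (y)*(y + 4)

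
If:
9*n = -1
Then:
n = -1/9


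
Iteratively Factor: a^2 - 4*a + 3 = (a - 3)*(a - 1)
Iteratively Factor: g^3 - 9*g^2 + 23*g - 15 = (g - 1)*(g^2 - 8*g + 15) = (g - 3)*(g - 1)*(g - 5)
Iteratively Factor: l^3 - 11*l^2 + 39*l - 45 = (l - 3)*(l^2 - 8*l + 15) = (l - 3)^2*(l - 5)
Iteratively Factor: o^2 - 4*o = (o - 4)*(o)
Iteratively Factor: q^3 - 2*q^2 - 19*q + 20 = (q - 1)*(q^2 - q - 20) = (q - 5)*(q - 1)*(q + 4)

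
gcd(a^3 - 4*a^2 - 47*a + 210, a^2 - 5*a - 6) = a - 6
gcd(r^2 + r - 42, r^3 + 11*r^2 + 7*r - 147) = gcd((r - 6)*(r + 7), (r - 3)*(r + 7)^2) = r + 7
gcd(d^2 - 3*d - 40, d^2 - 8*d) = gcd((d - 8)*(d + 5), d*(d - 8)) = d - 8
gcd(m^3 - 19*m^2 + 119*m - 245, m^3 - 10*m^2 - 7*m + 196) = m^2 - 14*m + 49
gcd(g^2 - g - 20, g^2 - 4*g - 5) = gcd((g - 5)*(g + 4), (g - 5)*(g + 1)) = g - 5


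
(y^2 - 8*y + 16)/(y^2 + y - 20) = (y - 4)/(y + 5)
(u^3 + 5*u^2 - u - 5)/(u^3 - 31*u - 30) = (u - 1)/(u - 6)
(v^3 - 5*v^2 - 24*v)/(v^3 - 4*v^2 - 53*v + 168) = v*(v + 3)/(v^2 + 4*v - 21)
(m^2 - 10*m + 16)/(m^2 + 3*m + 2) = (m^2 - 10*m + 16)/(m^2 + 3*m + 2)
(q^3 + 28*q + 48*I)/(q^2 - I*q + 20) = (q^2 - 4*I*q + 12)/(q - 5*I)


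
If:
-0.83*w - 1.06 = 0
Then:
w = -1.28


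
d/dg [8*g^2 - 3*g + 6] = 16*g - 3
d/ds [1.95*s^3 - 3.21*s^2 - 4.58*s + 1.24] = 5.85*s^2 - 6.42*s - 4.58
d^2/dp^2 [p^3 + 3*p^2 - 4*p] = 6*p + 6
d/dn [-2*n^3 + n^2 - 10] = 2*n*(1 - 3*n)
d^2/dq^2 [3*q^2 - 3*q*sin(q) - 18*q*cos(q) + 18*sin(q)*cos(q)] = 3*q*sin(q) + 18*q*cos(q) + 36*sin(q) - 36*sin(2*q) - 6*cos(q) + 6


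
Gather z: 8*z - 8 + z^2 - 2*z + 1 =z^2 + 6*z - 7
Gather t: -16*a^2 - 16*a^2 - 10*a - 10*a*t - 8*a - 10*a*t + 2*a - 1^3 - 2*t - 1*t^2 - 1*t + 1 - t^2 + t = -32*a^2 - 16*a - 2*t^2 + t*(-20*a - 2)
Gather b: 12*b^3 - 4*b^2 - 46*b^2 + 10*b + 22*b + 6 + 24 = 12*b^3 - 50*b^2 + 32*b + 30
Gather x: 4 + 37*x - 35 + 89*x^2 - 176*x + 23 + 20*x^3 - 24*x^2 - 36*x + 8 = 20*x^3 + 65*x^2 - 175*x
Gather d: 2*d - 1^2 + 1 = 2*d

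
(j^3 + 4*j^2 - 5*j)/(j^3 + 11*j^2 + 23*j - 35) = j/(j + 7)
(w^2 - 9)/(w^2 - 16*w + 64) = (w^2 - 9)/(w^2 - 16*w + 64)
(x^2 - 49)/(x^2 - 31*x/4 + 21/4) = 4*(x + 7)/(4*x - 3)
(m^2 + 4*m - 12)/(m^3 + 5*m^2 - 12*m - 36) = (m - 2)/(m^2 - m - 6)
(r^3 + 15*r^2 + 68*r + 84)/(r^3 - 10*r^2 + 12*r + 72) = (r^2 + 13*r + 42)/(r^2 - 12*r + 36)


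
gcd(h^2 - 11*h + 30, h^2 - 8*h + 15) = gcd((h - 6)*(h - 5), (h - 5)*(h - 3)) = h - 5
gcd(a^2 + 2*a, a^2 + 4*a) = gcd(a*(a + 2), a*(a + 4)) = a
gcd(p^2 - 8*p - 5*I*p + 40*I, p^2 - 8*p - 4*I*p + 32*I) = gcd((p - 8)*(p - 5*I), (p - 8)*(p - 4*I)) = p - 8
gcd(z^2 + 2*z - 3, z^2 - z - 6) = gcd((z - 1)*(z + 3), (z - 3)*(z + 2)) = 1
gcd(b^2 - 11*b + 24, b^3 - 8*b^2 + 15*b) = b - 3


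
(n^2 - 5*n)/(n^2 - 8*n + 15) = n/(n - 3)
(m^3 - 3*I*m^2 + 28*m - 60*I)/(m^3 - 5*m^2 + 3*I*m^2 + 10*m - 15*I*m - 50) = (m - 6*I)/(m - 5)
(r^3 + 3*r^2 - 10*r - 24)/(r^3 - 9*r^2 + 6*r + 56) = (r^2 + r - 12)/(r^2 - 11*r + 28)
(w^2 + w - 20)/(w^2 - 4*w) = (w + 5)/w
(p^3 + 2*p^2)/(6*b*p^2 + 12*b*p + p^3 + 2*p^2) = p/(6*b + p)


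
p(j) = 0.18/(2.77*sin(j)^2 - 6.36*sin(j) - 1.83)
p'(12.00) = 0.25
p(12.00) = 0.08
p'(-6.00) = 0.07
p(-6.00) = -0.05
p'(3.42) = -84.45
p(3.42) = 1.42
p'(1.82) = -0.00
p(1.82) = -0.03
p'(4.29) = -0.02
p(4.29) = 0.03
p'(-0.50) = 0.41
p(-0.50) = 0.10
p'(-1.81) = -0.01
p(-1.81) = 0.03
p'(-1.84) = -0.01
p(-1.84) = 0.03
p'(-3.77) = -0.02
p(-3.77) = -0.04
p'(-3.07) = -0.65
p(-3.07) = -0.13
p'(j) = 0.18*(-5.54*sin(j)*cos(j) + 6.36*cos(j))/(2.77*sin(j)^2 - 6.36*sin(j) - 1.83)^2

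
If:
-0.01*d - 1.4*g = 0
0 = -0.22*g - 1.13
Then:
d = 719.09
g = -5.14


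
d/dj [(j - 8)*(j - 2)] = 2*j - 10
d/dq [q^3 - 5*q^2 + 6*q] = 3*q^2 - 10*q + 6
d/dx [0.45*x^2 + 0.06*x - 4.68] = 0.9*x + 0.06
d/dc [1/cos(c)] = sin(c)/cos(c)^2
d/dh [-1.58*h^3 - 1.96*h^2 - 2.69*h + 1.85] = -4.74*h^2 - 3.92*h - 2.69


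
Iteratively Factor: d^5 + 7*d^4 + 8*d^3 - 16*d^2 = (d + 4)*(d^4 + 3*d^3 - 4*d^2) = d*(d + 4)*(d^3 + 3*d^2 - 4*d) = d*(d + 4)^2*(d^2 - d) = d^2*(d + 4)^2*(d - 1)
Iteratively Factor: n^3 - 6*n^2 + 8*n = (n - 2)*(n^2 - 4*n) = n*(n - 2)*(n - 4)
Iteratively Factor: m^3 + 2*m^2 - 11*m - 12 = (m + 4)*(m^2 - 2*m - 3) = (m - 3)*(m + 4)*(m + 1)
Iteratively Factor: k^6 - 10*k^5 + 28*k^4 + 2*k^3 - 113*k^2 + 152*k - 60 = (k - 5)*(k^5 - 5*k^4 + 3*k^3 + 17*k^2 - 28*k + 12) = (k - 5)*(k + 2)*(k^4 - 7*k^3 + 17*k^2 - 17*k + 6) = (k - 5)*(k - 1)*(k + 2)*(k^3 - 6*k^2 + 11*k - 6) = (k - 5)*(k - 2)*(k - 1)*(k + 2)*(k^2 - 4*k + 3) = (k - 5)*(k - 3)*(k - 2)*(k - 1)*(k + 2)*(k - 1)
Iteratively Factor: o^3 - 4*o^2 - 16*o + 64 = (o - 4)*(o^2 - 16) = (o - 4)*(o + 4)*(o - 4)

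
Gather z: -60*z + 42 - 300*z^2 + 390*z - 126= -300*z^2 + 330*z - 84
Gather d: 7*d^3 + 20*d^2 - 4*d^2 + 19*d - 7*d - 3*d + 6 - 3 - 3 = 7*d^3 + 16*d^2 + 9*d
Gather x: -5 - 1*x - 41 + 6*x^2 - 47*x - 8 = 6*x^2 - 48*x - 54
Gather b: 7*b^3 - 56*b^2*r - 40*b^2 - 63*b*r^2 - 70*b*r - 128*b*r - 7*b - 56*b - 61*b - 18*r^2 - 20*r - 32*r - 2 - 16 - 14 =7*b^3 + b^2*(-56*r - 40) + b*(-63*r^2 - 198*r - 124) - 18*r^2 - 52*r - 32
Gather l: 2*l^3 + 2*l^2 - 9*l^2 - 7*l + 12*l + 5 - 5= 2*l^3 - 7*l^2 + 5*l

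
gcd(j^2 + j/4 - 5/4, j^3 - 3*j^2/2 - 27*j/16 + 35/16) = j^2 + j/4 - 5/4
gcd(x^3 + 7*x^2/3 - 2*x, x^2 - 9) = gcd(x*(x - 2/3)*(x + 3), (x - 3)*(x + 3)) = x + 3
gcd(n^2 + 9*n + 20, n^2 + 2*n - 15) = n + 5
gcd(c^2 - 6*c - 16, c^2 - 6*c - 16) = c^2 - 6*c - 16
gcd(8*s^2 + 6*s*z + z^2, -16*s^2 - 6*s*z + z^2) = 2*s + z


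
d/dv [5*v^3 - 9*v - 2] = 15*v^2 - 9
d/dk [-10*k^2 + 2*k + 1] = 2 - 20*k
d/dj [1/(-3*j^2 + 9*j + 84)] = (2*j - 3)/(3*(-j^2 + 3*j + 28)^2)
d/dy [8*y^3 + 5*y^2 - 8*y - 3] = 24*y^2 + 10*y - 8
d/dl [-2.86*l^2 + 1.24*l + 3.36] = 1.24 - 5.72*l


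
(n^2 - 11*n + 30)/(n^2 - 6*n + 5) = (n - 6)/(n - 1)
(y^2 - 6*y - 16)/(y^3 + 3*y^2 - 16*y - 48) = (y^2 - 6*y - 16)/(y^3 + 3*y^2 - 16*y - 48)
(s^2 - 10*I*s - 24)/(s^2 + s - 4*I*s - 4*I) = (s - 6*I)/(s + 1)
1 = 1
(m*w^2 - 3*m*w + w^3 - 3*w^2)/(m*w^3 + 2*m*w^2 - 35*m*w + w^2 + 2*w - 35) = w*(m*w - 3*m + w^2 - 3*w)/(m*w^3 + 2*m*w^2 - 35*m*w + w^2 + 2*w - 35)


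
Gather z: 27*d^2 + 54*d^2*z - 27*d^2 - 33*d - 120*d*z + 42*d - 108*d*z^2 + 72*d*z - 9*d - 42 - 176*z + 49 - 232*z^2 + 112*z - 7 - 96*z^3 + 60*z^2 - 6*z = -96*z^3 + z^2*(-108*d - 172) + z*(54*d^2 - 48*d - 70)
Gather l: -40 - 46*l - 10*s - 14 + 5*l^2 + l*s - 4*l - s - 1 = 5*l^2 + l*(s - 50) - 11*s - 55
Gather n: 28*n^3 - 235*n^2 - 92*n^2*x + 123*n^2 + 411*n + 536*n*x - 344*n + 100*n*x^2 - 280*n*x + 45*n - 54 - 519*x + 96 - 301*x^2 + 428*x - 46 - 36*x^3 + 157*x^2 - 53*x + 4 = 28*n^3 + n^2*(-92*x - 112) + n*(100*x^2 + 256*x + 112) - 36*x^3 - 144*x^2 - 144*x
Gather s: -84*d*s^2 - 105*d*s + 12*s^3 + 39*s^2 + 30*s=12*s^3 + s^2*(39 - 84*d) + s*(30 - 105*d)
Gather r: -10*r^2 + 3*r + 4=-10*r^2 + 3*r + 4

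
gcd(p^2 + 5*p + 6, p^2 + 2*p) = p + 2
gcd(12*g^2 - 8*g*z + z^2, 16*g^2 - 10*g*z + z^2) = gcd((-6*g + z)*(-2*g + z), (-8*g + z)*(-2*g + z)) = -2*g + z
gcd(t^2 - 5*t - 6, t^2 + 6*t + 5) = t + 1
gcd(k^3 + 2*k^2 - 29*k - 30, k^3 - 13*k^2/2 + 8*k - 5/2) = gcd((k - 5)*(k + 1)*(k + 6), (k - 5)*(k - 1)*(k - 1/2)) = k - 5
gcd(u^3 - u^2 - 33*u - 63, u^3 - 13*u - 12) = u + 3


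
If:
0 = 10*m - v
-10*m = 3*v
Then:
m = 0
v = 0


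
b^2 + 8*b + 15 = (b + 3)*(b + 5)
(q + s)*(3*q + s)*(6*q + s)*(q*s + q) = 18*q^4*s + 18*q^4 + 27*q^3*s^2 + 27*q^3*s + 10*q^2*s^3 + 10*q^2*s^2 + q*s^4 + q*s^3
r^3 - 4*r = r*(r - 2)*(r + 2)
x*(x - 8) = x^2 - 8*x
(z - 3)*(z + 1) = z^2 - 2*z - 3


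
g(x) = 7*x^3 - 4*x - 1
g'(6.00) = 752.00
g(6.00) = 1487.00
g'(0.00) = -4.00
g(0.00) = -1.00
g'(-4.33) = 389.73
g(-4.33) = -551.96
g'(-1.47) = 41.38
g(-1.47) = -17.36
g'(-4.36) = 395.20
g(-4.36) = -563.73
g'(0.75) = 7.81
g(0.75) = -1.05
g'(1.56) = 47.11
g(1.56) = 19.33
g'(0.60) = 3.56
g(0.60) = -1.89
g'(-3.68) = 280.39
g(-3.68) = -335.13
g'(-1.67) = 54.57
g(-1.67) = -26.92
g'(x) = 21*x^2 - 4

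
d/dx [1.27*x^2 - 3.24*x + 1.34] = 2.54*x - 3.24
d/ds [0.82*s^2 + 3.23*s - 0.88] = 1.64*s + 3.23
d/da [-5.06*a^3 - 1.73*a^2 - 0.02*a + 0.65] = -15.18*a^2 - 3.46*a - 0.02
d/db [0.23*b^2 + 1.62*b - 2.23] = 0.46*b + 1.62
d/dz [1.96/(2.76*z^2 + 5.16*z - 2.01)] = (-10.8192*z - 10.1136)/(2.76*z^2 + 5.16*z - 2.01)^2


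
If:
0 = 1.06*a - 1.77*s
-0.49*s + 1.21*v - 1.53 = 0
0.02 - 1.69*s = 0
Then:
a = 0.02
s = 0.01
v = 1.27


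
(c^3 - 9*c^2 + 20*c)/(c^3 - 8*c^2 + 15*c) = (c - 4)/(c - 3)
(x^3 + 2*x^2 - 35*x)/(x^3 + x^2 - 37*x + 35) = x/(x - 1)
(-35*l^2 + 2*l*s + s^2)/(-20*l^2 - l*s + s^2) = (7*l + s)/(4*l + s)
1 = 1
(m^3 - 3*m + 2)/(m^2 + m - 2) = m - 1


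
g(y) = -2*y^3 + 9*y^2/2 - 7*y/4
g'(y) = -6*y^2 + 9*y - 7/4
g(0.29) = -0.18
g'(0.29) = 0.36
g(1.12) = 0.87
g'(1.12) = 0.80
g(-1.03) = 8.76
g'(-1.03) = -17.39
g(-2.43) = 59.52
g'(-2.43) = -59.05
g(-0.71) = 4.23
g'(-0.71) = -11.16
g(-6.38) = 713.72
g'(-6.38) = -303.40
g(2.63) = -9.86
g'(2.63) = -19.58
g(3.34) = -30.16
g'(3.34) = -38.62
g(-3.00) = 99.75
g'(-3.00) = -82.75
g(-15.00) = 7788.75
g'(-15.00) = -1486.75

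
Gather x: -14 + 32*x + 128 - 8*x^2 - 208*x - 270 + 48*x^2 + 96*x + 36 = 40*x^2 - 80*x - 120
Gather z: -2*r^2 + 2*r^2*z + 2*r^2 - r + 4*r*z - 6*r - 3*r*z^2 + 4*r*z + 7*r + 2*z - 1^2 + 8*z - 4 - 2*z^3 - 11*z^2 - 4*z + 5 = -2*z^3 + z^2*(-3*r - 11) + z*(2*r^2 + 8*r + 6)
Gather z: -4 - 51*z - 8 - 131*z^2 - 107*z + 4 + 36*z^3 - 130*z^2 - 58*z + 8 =36*z^3 - 261*z^2 - 216*z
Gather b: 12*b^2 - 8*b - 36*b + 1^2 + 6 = 12*b^2 - 44*b + 7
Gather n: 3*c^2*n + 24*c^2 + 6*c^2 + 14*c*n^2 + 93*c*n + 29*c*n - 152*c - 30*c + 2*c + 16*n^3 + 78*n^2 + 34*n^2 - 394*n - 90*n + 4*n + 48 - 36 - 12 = 30*c^2 - 180*c + 16*n^3 + n^2*(14*c + 112) + n*(3*c^2 + 122*c - 480)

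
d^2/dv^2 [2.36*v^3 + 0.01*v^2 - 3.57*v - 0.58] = 14.16*v + 0.02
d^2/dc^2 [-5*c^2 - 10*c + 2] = -10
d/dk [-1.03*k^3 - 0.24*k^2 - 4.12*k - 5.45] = -3.09*k^2 - 0.48*k - 4.12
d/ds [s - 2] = 1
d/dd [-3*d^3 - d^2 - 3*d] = -9*d^2 - 2*d - 3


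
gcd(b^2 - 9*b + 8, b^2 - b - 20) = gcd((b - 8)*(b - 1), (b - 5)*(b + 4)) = 1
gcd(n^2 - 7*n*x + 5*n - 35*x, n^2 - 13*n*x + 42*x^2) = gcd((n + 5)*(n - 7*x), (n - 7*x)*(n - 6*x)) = -n + 7*x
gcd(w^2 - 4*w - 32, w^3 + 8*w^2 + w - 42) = 1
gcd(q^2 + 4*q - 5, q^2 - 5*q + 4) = q - 1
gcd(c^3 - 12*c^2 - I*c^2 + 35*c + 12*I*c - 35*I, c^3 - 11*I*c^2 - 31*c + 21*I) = c - I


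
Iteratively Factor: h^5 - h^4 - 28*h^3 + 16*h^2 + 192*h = (h)*(h^4 - h^3 - 28*h^2 + 16*h + 192) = h*(h - 4)*(h^3 + 3*h^2 - 16*h - 48) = h*(h - 4)^2*(h^2 + 7*h + 12) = h*(h - 4)^2*(h + 3)*(h + 4)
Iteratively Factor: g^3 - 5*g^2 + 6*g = (g)*(g^2 - 5*g + 6) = g*(g - 2)*(g - 3)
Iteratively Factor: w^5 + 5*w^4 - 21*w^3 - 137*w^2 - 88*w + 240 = (w + 4)*(w^4 + w^3 - 25*w^2 - 37*w + 60) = (w + 3)*(w + 4)*(w^3 - 2*w^2 - 19*w + 20) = (w - 1)*(w + 3)*(w + 4)*(w^2 - w - 20) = (w - 5)*(w - 1)*(w + 3)*(w + 4)*(w + 4)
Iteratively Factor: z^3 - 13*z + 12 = (z - 1)*(z^2 + z - 12) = (z - 1)*(z + 4)*(z - 3)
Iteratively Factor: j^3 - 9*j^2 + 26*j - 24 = (j - 4)*(j^2 - 5*j + 6) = (j - 4)*(j - 2)*(j - 3)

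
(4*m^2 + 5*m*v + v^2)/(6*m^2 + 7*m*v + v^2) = (4*m + v)/(6*m + v)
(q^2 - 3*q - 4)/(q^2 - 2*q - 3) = (q - 4)/(q - 3)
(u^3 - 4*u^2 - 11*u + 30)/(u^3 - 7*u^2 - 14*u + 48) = (u - 5)/(u - 8)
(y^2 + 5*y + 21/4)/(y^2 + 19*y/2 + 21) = (y + 3/2)/(y + 6)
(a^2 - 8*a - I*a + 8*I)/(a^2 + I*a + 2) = (a - 8)/(a + 2*I)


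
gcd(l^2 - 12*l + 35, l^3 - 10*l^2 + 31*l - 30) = l - 5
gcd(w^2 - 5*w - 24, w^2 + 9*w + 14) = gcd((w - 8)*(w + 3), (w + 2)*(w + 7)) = 1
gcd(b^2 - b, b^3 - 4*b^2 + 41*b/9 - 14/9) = b - 1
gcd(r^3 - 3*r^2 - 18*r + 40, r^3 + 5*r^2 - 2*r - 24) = r^2 + 2*r - 8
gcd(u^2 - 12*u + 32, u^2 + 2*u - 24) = u - 4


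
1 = 1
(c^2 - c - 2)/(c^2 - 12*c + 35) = (c^2 - c - 2)/(c^2 - 12*c + 35)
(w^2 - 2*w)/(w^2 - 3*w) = (w - 2)/(w - 3)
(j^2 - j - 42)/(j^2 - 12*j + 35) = (j + 6)/(j - 5)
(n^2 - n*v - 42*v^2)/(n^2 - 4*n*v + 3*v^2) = (n^2 - n*v - 42*v^2)/(n^2 - 4*n*v + 3*v^2)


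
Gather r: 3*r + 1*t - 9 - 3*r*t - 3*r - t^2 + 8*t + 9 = -3*r*t - t^2 + 9*t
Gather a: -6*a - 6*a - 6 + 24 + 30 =48 - 12*a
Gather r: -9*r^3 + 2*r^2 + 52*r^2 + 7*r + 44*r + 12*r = -9*r^3 + 54*r^2 + 63*r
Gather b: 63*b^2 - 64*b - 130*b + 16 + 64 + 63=63*b^2 - 194*b + 143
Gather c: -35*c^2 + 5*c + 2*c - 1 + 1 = -35*c^2 + 7*c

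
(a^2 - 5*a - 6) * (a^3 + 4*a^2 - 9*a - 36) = a^5 - a^4 - 35*a^3 - 15*a^2 + 234*a + 216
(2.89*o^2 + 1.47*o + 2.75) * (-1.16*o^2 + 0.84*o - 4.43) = -3.3524*o^4 + 0.7224*o^3 - 14.7579*o^2 - 4.2021*o - 12.1825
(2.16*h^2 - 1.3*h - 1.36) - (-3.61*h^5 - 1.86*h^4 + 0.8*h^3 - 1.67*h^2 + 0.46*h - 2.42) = 3.61*h^5 + 1.86*h^4 - 0.8*h^3 + 3.83*h^2 - 1.76*h + 1.06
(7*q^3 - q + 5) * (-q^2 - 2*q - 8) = -7*q^5 - 14*q^4 - 55*q^3 - 3*q^2 - 2*q - 40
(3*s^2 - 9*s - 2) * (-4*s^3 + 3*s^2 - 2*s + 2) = -12*s^5 + 45*s^4 - 25*s^3 + 18*s^2 - 14*s - 4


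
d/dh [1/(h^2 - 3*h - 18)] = (3 - 2*h)/(-h^2 + 3*h + 18)^2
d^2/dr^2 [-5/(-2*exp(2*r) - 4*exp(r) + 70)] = 5*(4*(exp(r) + 1)^2*exp(r) - (2*exp(r) + 1)*(exp(2*r) + 2*exp(r) - 35))*exp(r)/(exp(2*r) + 2*exp(r) - 35)^3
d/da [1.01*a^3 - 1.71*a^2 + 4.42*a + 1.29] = 3.03*a^2 - 3.42*a + 4.42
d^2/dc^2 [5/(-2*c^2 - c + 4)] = 10*(4*c^2 + 2*c - (4*c + 1)^2 - 8)/(2*c^2 + c - 4)^3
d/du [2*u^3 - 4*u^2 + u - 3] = 6*u^2 - 8*u + 1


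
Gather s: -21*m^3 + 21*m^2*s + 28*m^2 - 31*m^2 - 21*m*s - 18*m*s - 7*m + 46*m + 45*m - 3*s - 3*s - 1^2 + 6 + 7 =-21*m^3 - 3*m^2 + 84*m + s*(21*m^2 - 39*m - 6) + 12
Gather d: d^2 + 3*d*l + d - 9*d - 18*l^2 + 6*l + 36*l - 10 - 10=d^2 + d*(3*l - 8) - 18*l^2 + 42*l - 20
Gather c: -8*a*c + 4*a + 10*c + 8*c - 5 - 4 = 4*a + c*(18 - 8*a) - 9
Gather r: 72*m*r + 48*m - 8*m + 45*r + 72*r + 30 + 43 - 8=40*m + r*(72*m + 117) + 65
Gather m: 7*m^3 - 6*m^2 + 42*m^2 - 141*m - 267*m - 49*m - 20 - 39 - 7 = 7*m^3 + 36*m^2 - 457*m - 66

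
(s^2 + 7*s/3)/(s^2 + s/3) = (3*s + 7)/(3*s + 1)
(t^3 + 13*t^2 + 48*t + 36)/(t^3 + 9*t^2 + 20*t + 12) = (t + 6)/(t + 2)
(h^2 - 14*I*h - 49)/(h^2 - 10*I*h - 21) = (h - 7*I)/(h - 3*I)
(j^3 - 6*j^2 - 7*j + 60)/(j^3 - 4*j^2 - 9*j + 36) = (j - 5)/(j - 3)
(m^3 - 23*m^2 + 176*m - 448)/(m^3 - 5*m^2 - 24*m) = (m^2 - 15*m + 56)/(m*(m + 3))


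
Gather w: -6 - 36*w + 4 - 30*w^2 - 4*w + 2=-30*w^2 - 40*w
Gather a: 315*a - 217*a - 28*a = 70*a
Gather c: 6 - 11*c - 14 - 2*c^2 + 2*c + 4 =-2*c^2 - 9*c - 4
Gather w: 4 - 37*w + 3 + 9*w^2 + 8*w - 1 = 9*w^2 - 29*w + 6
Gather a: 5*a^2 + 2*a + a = 5*a^2 + 3*a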